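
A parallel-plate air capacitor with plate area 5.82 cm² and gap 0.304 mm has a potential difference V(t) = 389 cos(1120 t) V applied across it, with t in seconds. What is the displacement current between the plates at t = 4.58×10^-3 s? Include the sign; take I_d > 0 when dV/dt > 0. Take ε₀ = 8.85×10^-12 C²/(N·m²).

C = ε₀A/d = (8.85×10^-12)(5.82×10^-4)/(3.04×10^-4) = 1.694×10^-11 F. dV/dt = V₀ω·−sin(ωt); at ωt = 5.1296 rad this factor is 0.9142.
I_d = C dV/dt = (1.694×10^-11)(389)(1120)(0.9142) = 6.75×10^-6 A.

6.75×10^-6 A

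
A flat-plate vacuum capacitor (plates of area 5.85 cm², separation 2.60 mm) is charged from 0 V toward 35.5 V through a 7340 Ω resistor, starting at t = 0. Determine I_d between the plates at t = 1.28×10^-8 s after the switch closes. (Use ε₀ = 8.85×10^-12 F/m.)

2.01×10^-3 A

C = ε₀A/d = (8.85×10^-12)(5.85×10^-4)/(2.60×10^-3) = 1.991×10^-12 F and τ = RC = 1.461×10^-8 s. I_d in the gap equals the RC charging current.
I_d(t) = (V₀/R) e^(−t/τ) = 4.837×10^-3 · e^(−0.8761) = 2.01×10^-3 A.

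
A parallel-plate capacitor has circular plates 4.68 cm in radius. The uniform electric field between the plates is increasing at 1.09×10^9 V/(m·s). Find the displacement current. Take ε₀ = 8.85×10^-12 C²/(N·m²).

6.64×10^-5 A

With a uniform field, Φ_E = EA, so I_d = ε₀ A dE/dt = 6.64×10^-5 A.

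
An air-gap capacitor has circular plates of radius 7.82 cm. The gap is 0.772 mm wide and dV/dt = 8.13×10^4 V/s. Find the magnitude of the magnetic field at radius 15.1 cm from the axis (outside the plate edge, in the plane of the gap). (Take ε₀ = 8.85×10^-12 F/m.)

I_d = C dV/dt with C = ε₀πR²/d = 2.202×10^-10 F, so I_d = (2.202×10^-10)(8.13×10^4) = 1.790×10^-5 A.
With r > R the enclosed displacement current is the full I_d; B = μ₀ I_d / (2πr) = 2.37×10^-11 T.

2.37×10^-11 T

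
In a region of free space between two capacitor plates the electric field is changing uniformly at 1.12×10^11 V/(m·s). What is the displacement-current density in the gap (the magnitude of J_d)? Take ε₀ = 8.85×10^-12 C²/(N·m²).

0.991 A/m²

J_d = ε₀ dE/dt = (8.85×10^-12)(1.12×10^11) = 0.991 A/m².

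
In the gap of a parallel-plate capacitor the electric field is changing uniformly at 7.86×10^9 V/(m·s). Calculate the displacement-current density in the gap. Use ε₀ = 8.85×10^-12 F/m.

0.0696 A/m²

J_d = ε₀ ∂E/∂t, so J_d = 0.0696 A/m².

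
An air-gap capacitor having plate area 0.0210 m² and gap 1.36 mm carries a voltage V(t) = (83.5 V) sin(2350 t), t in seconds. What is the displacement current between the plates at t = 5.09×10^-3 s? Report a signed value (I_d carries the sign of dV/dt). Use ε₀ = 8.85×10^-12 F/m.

2.21×10^-5 A

dE/dt = (V₀ω/d)·cos(ωt) with ωt = 11.9615 rad: (83.5)(2350)(0.8226)/(1.36×10^-3) = 1.187×10^8 V/(m·s).
I_d = ε₀ A dE/dt = (8.85×10^-12)(0.0210)(1.187×10^8) = 2.21×10^-5 A.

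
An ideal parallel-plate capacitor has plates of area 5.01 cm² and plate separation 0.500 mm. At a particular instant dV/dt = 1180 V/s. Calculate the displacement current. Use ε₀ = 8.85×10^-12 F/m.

1.05×10^-8 A

The displacement current equals the charging current C dV/dt. With C = ε₀A/d = (8.85×10^-12)(5.01×10^-4)/(5.00×10^-4) = 8.868×10^-12 F, I_d = (8.868×10^-12)(1180) = 1.05×10^-8 A.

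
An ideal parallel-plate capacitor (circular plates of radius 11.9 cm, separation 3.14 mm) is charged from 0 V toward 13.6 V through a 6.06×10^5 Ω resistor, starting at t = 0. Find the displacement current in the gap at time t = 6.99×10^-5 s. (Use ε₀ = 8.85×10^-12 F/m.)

C = ε₀A/d = (8.85×10^-12)(0.04449)/(3.14×10^-3) = 1.254×10^-10 F, so τ = RC = 7.599×10^-5 s.
The conduction current is I(t) = (V₀/R) e^(−t/τ), and the displacement current between the plates equals it.
t/τ = 0.9199; I_d = (13.6/6.06×10^5) · e^(−0.9199) = (2.244×10^-5)(0.3986) = 8.94×10^-6 A.

8.94×10^-6 A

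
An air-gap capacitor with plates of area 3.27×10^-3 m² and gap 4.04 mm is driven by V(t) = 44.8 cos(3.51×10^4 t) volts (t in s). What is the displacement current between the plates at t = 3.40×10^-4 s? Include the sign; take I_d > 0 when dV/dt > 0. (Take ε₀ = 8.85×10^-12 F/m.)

dV/dt = (44.8)(3.51×10^4)·−sin(11.934) = 9.294×10^5 V/s.
I_d = C dV/dt with C = ε₀A/d = (8.85×10^-12)(3.27×10^-3)/(4.04×10^-3) = 7.163×10^-12 F, so I_d = (7.163×10^-12)(9.294×10^5) = 6.66×10^-6 A.

6.66×10^-6 A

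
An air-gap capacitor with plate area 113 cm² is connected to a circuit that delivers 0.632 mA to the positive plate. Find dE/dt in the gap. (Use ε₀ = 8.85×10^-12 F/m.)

The displacement current between the plates equals the conduction current, I_d = 0.632 mA.
Then dE/dt = I_d/(ε₀A) = 6.32×10^9 V/(m·s).

6.32×10^9 V/(m·s)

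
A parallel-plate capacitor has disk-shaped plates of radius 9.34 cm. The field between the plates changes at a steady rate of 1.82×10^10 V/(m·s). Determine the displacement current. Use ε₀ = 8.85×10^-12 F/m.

I_d = ε₀ A (dE/dt) = (8.85×10^-12)(0.02741 m²)(1.82×10^10) = 4.41×10^-3 A.

4.41×10^-3 A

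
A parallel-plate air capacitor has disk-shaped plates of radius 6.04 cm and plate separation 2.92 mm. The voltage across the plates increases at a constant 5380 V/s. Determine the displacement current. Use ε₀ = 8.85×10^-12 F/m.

C = ε₀A/d = (8.85×10^-12)(0.01146)/(2.92×10^-3) = 3.473×10^-11 F.
I_d = C dV/dt = (3.473×10^-11)(5380) = 1.87×10^-7 A.

1.87×10^-7 A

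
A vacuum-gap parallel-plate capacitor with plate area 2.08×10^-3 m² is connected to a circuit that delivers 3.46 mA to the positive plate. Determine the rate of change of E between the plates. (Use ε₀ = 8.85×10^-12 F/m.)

1.88×10^11 V/(m·s)

By continuity, I_d in the gap equals the 3.46 mA flowing in the wire.
Since I_d = ε₀ A dE/dt, dE/dt = I_d/(ε₀A) = (3.46×10^-3)/((8.85×10^-12)(2.08×10^-3)) = 1.88×10^11 V/(m·s).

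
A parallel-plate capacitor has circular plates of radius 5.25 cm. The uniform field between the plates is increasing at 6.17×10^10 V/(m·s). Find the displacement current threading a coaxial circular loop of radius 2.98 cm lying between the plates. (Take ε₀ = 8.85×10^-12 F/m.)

Total displacement current: I_d = ε₀(πR²)(dE/dt) = (8.85×10^-12)(8.659×10^-3)(6.17×10^10) = 4.728×10^-3 A.
The field is uniform, so I_d,enc = I_d (r/R)² = (4.728×10^-3)(2.98/5.25)² = 1.52×10^-3 A.

1.52×10^-3 A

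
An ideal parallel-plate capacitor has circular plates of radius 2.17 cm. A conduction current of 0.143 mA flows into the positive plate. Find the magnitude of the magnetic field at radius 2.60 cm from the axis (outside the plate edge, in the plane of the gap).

1.10×10^-9 T

By continuity the displacement current in the gap matches the conduction current: I_d = 1.43×10^-4 A.
Outside the plates the loop encloses all of I_d, so B·2πr = μ₀ I_d and B = 1.10×10^-9 T.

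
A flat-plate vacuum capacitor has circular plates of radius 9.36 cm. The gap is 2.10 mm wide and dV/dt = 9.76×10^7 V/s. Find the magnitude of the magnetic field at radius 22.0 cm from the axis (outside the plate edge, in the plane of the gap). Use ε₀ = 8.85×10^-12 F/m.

1.03×10^-8 T

I_d = C dV/dt with C = ε₀πR²/d = 1.160×10^-10 F, so I_d = (1.160×10^-10)(9.76×10^7) = 0.01132 A.
Outside the plates the loop encloses all of I_d, so B·2πr = μ₀ I_d and B = 1.03×10^-8 T.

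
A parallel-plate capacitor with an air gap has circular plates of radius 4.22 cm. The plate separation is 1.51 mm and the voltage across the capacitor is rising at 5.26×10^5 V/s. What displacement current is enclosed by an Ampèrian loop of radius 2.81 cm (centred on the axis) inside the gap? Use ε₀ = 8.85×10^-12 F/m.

With E = V/d, dE/dt = 3.483×10^8 V/(m·s) and πR² = 5.595×10^-3 m², giving I_d = ε₀ πR² dE/dt = 1.725×10^-5 A.
Since J_d is uniform, the enclosed fraction is (r/R)² = 0.4434, giving I_d,enc = 7.65×10^-6 A.

7.65×10^-6 A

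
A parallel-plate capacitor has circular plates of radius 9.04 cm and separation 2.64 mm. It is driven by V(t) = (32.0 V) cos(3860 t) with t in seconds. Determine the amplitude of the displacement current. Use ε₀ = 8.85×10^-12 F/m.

1.06×10^-5 A

The displacement current equals the conduction current C dV/dt, which peaks at C V₀ ω.
With C = ε₀A/d = (8.85×10^-12)(0.02567)/(2.64×10^-3) = 8.605×10^-11 F and ω = 3860 rad/s, I_d,max = (8.605×10^-11)(32.0)(3860) = 1.06×10^-5 A.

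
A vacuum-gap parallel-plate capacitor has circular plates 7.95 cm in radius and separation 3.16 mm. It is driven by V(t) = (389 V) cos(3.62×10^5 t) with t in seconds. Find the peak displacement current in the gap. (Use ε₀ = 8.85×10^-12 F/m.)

The displacement current equals the conduction current C dV/dt, which peaks at C V₀ ω.
With C = ε₀A/d = (8.85×10^-12)(0.01986)/(3.16×10^-3) = 5.562×10^-11 F and ω = 3.62×10^5 rad/s, I_d,max = (5.562×10^-11)(389)(3.62×10^5) = 7.83×10^-3 A.

7.83×10^-3 A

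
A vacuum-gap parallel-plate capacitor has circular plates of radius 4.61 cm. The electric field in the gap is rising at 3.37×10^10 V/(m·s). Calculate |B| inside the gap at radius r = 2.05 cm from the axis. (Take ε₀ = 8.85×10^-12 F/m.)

Total displacement current: I_d = ε₀(πR²)(dE/dt) = (8.85×10^-12)(6.677×10^-3)(3.37×10^10) = 1.991×10^-3 A.
An Ampèrian loop of radius r encloses a fraction (r/R)² of I_d. Then B·2πr = μ₀ I_d (r/R)², giving B = μ₀ I_d r/(2πR²) = 3.84×10^-9 T.

3.84×10^-9 T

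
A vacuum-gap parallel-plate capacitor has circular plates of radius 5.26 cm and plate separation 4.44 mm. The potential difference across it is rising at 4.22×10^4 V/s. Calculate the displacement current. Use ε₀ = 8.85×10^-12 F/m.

The displacement current equals the charging current C dV/dt. With C = ε₀A/d = (8.85×10^-12)(8.692×10^-3)/(4.44×10^-3) = 1.733×10^-11 F, I_d = (1.733×10^-11)(4.22×10^4) = 7.31×10^-7 A.

7.31×10^-7 A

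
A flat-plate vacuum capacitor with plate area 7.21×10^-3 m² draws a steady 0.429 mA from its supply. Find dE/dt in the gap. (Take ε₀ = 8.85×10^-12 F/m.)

6.72×10^9 V/(m·s)

The displacement current between the plates equals the conduction current, I_d = 0.429 mA.
Then dE/dt = I_d/(ε₀A) = 6.72×10^9 V/(m·s).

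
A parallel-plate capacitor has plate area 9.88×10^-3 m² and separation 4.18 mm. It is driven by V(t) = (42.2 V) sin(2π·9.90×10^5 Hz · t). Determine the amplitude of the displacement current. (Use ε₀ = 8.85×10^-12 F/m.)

C = ε₀A/d = (8.85×10^-12)(9.88×10^-3)/(4.18×10^-3) = 2.092×10^-11 F; ω = 2πf = 6.220×10^6 rad/s.
I_d = C dV/dt, so |I_d|_max = C V₀ ω = (2.092×10^-11)(42.2)(6.220×10^6) = 5.49×10^-3 A.

5.49×10^-3 A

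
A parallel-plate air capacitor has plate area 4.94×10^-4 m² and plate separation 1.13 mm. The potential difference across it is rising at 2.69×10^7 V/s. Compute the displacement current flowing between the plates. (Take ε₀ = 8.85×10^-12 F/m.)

The field between the plates is E = V/d, so dE/dt = (2.69×10^7)/(1.13×10^-3 m) = 2.381×10^10 V/(m·s).
I_d = ε₀ A (dE/dt) = (8.85×10^-12)(4.94×10^-4)(2.381×10^10) = 1.04×10^-4 A.

1.04×10^-4 A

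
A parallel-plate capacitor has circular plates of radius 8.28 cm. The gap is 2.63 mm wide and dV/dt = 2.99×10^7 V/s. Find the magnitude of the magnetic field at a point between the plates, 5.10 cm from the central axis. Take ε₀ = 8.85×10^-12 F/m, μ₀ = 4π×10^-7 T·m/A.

3.22×10^-9 T

With E = V/d, dE/dt = 1.137×10^10 V/(m·s) and πR² = 0.02154 m², giving I_d = ε₀ πR² dE/dt = 2.167×10^-3 A.
∮B·dl = μ₀ I_d,enc with I_d,enc = I_d r²/R² = 8.221×10^-4 A; so B = μ₀ I_d,enc/(2πr) = 3.22×10^-9 T.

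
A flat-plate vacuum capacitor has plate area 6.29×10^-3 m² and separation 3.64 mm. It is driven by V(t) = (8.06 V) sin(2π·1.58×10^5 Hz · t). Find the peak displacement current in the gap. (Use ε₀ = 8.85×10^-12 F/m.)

1.22×10^-4 A

C = ε₀A/d = (8.85×10^-12)(6.29×10^-3)/(3.64×10^-3) = 1.529×10^-11 F; ω = 2πf = 9.927×10^5 rad/s.
I_d = C dV/dt, so |I_d|_max = C V₀ ω = (1.529×10^-11)(8.06)(9.927×10^5) = 1.22×10^-4 A.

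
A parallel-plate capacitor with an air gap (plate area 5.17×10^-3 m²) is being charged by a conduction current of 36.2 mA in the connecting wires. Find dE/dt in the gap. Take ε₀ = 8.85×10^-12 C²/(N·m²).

Charge continuity gives I_d = I = 0.0362 A between the plates.
Then dE/dt = I_d/(ε₀A) = 7.91×10^11 V/(m·s).

7.91×10^11 V/(m·s)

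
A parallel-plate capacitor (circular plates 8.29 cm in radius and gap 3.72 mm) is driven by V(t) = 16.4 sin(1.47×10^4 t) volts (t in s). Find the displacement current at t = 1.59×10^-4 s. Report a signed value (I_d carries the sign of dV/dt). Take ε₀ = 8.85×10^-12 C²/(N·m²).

dV/dt = (16.4)(1.47×10^4)·cos(2.3373) = -1.672×10^5 V/s.
I_d = C dV/dt with C = ε₀A/d = (8.85×10^-12)(0.02159)/(3.72×10^-3) = 5.136×10^-11 F, so I_d = (5.136×10^-11)(-1.672×10^5) = -8.59×10^-6 A.

-8.59×10^-6 A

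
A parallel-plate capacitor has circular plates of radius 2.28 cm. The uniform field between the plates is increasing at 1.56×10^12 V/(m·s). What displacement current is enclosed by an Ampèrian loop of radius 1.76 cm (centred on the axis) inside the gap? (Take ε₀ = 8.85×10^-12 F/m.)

0.0134 A

I_d = ε₀ dΦ_E/dt = ε₀ πR² (dE/dt) = (8.85×10^-12)(1.633×10^-3)(1.56×10^12) = 0.02255 A through the full plate area.
The field is uniform, so I_d,enc = I_d (r/R)² = (0.02255)(1.76/2.28)² = 0.0134 A.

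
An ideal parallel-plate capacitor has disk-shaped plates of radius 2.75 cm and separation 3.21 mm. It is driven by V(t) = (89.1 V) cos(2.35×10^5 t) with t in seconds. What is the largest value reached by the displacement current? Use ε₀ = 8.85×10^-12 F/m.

C = ε₀A/d = (8.85×10^-12)(2.376×10^-3)/(3.21×10^-3) = 6.551×10^-12 F; ω = 2.35×10^5 rad/s.
I_d = C dV/dt, so |I_d|_max = C V₀ ω = (6.551×10^-12)(89.1)(2.35×10^5) = 1.37×10^-4 A.

1.37×10^-4 A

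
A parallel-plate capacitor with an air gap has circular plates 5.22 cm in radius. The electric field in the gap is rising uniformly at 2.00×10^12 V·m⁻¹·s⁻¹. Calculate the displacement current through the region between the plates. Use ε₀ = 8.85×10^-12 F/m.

I_d = ε₀ A (dE/dt) = (8.85×10^-12)(8.560×10^-3 m²)(2.00×10^12) = 0.152 A.

0.152 A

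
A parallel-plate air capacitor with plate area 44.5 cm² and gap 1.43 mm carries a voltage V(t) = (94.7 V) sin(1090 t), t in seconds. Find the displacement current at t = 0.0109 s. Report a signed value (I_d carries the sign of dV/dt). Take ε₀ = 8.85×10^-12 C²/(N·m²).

2.20×10^-6 A

dV/dt = (94.7)(1090)·cos(11.881) = 7.991×10^4 V/s.
I_d = C dV/dt with C = ε₀A/d = (8.85×10^-12)(4.45×10^-3)/(1.43×10^-3) = 2.754×10^-11 F, so I_d = (2.754×10^-11)(7.991×10^4) = 2.20×10^-6 A.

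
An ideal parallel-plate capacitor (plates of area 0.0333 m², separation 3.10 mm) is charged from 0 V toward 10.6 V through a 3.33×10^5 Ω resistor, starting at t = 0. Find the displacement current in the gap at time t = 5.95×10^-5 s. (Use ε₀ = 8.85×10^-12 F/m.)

C = ε₀A/d = (8.85×10^-12)(0.0333)/(3.10×10^-3) = 9.507×10^-11 F, so τ = RC = 3.166×10^-5 s.
The conduction current is I(t) = (V₀/R) e^(−t/τ), and the displacement current between the plates equals it.
t/τ = 1.879; I_d = (10.6/3.33×10^5) · e^(−1.879) = (3.183×10^-5)(0.1527) = 4.86×10^-6 A.

4.86×10^-6 A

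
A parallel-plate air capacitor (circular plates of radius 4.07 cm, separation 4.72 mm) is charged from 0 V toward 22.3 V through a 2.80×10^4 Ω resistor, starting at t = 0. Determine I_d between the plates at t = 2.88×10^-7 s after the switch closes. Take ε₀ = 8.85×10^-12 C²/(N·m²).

C = ε₀A/d = (8.85×10^-12)(5.204×10^-3)/(4.72×10^-3) = 9.758×10^-12 F, so τ = RC = 2.732×10^-7 s.
The conduction current is I(t) = (V₀/R) e^(−t/τ), and the displacement current between the plates equals it.
t/τ = 1.054; I_d = (22.3/2.80×10^4) · e^(−1.054) = (7.964×10^-4)(0.3485) = 2.78×10^-4 A.

2.78×10^-4 A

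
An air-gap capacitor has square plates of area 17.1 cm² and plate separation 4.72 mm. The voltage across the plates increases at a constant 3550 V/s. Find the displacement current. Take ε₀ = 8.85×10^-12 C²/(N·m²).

1.14×10^-8 A

The displacement current equals the charging current C dV/dt. With C = ε₀A/d = (8.85×10^-12)(1.71×10^-3)/(4.72×10^-3) = 3.206×10^-12 F, I_d = (3.206×10^-12)(3550) = 1.14×10^-8 A.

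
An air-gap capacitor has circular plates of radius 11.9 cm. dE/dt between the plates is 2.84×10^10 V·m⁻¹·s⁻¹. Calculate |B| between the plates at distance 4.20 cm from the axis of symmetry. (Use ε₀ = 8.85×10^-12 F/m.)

6.63×10^-9 T

Through the whole plate area (πR² = 0.04449 m²), I_d = ε₀ πR² dE/dt = 0.01118 A.
An Ampèrian loop of radius r encloses a fraction (r/R)² of I_d. Then B·2πr = μ₀ I_d (r/R)², giving B = μ₀ I_d r/(2πR²) = 6.63×10^-9 T.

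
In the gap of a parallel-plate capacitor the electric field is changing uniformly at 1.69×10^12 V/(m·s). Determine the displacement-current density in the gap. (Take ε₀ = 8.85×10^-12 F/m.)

15.0 A/m²

J_d = ε₀ ∂E/∂t, so J_d = 15.0 A/m².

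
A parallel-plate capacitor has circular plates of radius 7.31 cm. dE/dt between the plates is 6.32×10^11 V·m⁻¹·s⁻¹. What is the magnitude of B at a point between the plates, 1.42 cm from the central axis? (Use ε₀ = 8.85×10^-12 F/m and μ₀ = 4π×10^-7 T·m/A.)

I_d = ε₀ dΦ_E/dt = ε₀ πR² (dE/dt) = (8.85×10^-12)(0.01679)(6.32×10^11) = 0.09391 A through the full plate area.
∮B·dl = μ₀ I_d,enc with I_d,enc = I_d r²/R² = 3.544×10^-3 A; so B = μ₀ I_d,enc/(2πr) = 4.99×10^-8 T.

4.99×10^-8 T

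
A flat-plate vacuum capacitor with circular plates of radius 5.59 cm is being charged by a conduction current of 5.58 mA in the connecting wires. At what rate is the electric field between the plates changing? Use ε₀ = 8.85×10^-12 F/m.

6.42×10^10 V/(m·s)

Charge continuity gives I_d = I = 5.58×10^-3 A between the plates.
Since I_d = ε₀ A dE/dt, dE/dt = I_d/(ε₀A) = (5.58×10^-3)/((8.85×10^-12)(9.817×10^-3)) = 6.42×10^10 V/(m·s).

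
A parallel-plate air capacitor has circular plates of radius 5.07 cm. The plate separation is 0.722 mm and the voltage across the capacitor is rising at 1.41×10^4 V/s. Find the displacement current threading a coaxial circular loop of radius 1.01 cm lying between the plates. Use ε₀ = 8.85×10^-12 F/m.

With E = V/d, dE/dt = 1.953×10^7 V/(m·s) and πR² = 8.075×10^-3 m², giving I_d = ε₀ πR² dE/dt = 1.396×10^-6 A.
The field is uniform, so I_d,enc = I_d (r/R)² = (1.396×10^-6)(1.01/5.07)² = 5.54×10^-8 A.

5.54×10^-8 A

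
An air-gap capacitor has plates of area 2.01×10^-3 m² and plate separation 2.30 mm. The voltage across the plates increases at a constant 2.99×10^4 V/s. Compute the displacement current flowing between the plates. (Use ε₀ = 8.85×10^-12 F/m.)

E = V/d so dE/dt = (dV/dt)/d = 1.300×10^7 V/(m·s), and I_d = ε₀ A dE/dt = (8.85×10^-12)(2.01×10^-3)(1.300×10^7) = 2.31×10^-7 A.

2.31×10^-7 A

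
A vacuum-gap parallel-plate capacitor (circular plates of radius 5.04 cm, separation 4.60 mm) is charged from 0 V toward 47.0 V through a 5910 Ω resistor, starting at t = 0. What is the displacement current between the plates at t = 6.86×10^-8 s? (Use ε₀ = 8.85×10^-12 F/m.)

C = ε₀A/d = (8.85×10^-12)(7.980×10^-3)/(4.60×10^-3) = 1.535×10^-11 F and τ = RC = 9.072×10^-8 s. I_d in the gap equals the RC charging current.
I_d(t) = (V₀/R) e^(−t/τ) = 7.953×10^-3 · e^(−0.7562) = 3.73×10^-3 A.

3.73×10^-3 A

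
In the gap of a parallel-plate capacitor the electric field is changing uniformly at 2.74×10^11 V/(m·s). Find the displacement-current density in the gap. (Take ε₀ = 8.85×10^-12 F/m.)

2.42 A/m²

J_d = ε₀ dE/dt = (8.85×10^-12)(2.74×10^11) = 2.42 A/m².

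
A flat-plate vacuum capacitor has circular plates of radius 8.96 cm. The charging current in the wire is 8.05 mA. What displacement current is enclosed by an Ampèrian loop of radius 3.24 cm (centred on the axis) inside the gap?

1.05×10^-3 A

Between the plates the displacement current equals the wire current: I_d = 8.05 mA = 8.05×10^-3 A.
Since J_d is uniform, the enclosed fraction is (r/R)² = 0.1308, giving I_d,enc = 1.05×10^-3 A.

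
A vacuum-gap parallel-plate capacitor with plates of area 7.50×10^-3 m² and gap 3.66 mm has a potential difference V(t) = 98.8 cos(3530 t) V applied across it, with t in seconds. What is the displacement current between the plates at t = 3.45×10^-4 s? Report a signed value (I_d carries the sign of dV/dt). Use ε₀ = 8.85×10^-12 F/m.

-5.94×10^-6 A

dV/dt = (98.8)(3530)·−sin(1.21785) = -3.273×10^5 V/s.
I_d = C dV/dt with C = ε₀A/d = (8.85×10^-12)(7.50×10^-3)/(3.66×10^-3) = 1.814×10^-11 F, so I_d = (1.814×10^-11)(-3.273×10^5) = -5.94×10^-6 A.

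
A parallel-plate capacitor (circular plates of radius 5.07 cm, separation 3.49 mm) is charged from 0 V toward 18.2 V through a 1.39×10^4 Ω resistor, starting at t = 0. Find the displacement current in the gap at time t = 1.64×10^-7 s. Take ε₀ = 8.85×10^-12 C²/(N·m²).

C = ε₀A/d = (8.85×10^-12)(8.075×10^-3)/(3.49×10^-3) = 2.048×10^-11 F, so τ = RC = 2.847×10^-7 s.
The conduction current is I(t) = (V₀/R) e^(−t/τ), and the displacement current between the plates equals it.
t/τ = 0.5760; I_d = (18.2/1.39×10^4) · e^(−0.5760) = (1.309×10^-3)(0.5621) = 7.36×10^-4 A.

7.36×10^-4 A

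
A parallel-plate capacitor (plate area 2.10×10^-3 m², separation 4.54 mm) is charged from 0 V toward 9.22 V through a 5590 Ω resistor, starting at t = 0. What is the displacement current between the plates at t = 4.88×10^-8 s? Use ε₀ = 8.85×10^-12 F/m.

C = ε₀A/d = (8.85×10^-12)(2.10×10^-3)/(4.54×10^-3) = 4.094×10^-12 F and τ = RC = 2.289×10^-8 s. I_d in the gap equals the RC charging current.
I_d(t) = (V₀/R) e^(−t/τ) = 1.649×10^-3 · e^(−2.132) = 1.96×10^-4 A.

1.96×10^-4 A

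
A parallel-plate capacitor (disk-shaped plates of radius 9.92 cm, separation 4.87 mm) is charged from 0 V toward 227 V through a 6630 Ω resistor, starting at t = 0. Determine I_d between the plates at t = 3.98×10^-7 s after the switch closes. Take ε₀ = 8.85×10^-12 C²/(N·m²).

0.0118 A

C = ε₀A/d = (8.85×10^-12)(0.03092)/(4.87×10^-3) = 5.619×10^-11 F, so τ = RC = 3.725×10^-7 s.
The conduction current is I(t) = (V₀/R) e^(−t/τ), and the displacement current between the plates equals it.
t/τ = 1.068; I_d = (227/6630) · e^(−1.068) = (0.03424)(0.3437) = 0.0118 A.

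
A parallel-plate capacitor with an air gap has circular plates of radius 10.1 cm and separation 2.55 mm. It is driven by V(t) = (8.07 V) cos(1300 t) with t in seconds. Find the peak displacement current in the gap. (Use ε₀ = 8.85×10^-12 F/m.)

1.17×10^-6 A

(dE/dt)_max = V₀ω/d = 4.114×10^6 V/(m·s); ω = 1300 rad/s.
I_d,max = ε₀ A (dE/dt)_max = (8.85×10^-12)(0.03205)(4.114×10^6) = 1.17×10^-6 A.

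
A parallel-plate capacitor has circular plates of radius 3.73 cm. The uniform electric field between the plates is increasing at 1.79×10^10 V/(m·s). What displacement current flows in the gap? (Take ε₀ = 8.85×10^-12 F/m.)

6.92×10^-4 A

The displacement current is ε₀ times dΦ_E/dt = ε₀ A dE/dt = (8.85×10^-12)(4.371×10^-3)(1.79×10^10) = 6.92×10^-4 A.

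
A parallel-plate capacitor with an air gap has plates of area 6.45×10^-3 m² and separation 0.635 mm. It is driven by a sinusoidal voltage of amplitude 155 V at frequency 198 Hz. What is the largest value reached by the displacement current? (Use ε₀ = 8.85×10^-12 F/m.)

(dE/dt)_max = V₀ω/d = 3.037×10^8 V/(m·s); ω = 2πf = 1244 rad/s.
I_d,max = ε₀ A (dE/dt)_max = (8.85×10^-12)(6.45×10^-3)(3.037×10^8) = 1.73×10^-5 A.

1.73×10^-5 A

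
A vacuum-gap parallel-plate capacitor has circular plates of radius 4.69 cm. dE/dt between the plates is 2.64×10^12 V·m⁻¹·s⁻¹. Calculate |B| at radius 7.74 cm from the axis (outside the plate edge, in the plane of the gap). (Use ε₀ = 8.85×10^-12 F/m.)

4.17×10^-7 T

Through the whole plate area (πR² = 6.910×10^-3 m²), I_d = ε₀ πR² dE/dt = 0.1614 A.
Outside the plates the loop encloses all of I_d, so B·2πr = μ₀ I_d and B = 4.17×10^-7 T.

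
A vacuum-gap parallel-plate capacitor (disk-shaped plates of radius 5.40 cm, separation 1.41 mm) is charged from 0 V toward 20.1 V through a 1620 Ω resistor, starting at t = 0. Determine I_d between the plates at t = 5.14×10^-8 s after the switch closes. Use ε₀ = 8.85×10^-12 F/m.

C = ε₀A/d = (8.85×10^-12)(9.161×10^-3)/(1.41×10^-3) = 5.750×10^-11 F and τ = RC = 9.315×10^-8 s. I_d in the gap equals the RC charging current.
I_d(t) = (V₀/R) e^(−t/τ) = 0.01241 · e^(−0.5518) = 7.15×10^-3 A.

7.15×10^-3 A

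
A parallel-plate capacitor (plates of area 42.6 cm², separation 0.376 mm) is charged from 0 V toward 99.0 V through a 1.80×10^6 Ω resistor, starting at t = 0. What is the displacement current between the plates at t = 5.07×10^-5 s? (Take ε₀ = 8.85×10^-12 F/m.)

4.15×10^-5 A

C = ε₀A/d = (8.85×10^-12)(4.26×10^-3)/(3.76×10^-4) = 1.003×10^-10 F and τ = RC = 1.805×10^-4 s. I_d in the gap equals the RC charging current.
I_d(t) = (V₀/R) e^(−t/τ) = 5.500×10^-5 · e^(−0.2809) = 4.15×10^-5 A.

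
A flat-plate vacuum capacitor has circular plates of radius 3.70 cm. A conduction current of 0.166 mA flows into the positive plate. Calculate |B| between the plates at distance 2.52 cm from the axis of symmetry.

Between the plates the displacement current equals the wire current: I_d = 0.166 mA = 1.66×10^-4 A.
An Ampèrian loop of radius r encloses a fraction (r/R)² of I_d. Then B·2πr = μ₀ I_d (r/R)², giving B = μ₀ I_d r/(2πR²) = 6.11×10^-10 T.

6.11×10^-10 T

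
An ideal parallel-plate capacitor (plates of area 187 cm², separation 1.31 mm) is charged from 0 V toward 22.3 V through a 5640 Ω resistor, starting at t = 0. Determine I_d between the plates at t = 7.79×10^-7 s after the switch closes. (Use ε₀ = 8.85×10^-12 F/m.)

With C = ε₀A/d = (8.85×10^-12)(0.0187)/(1.31×10^-3) = 1.263×10^-10 F, the time constant is τ = RC = 7.123×10^-7 s, so t/τ = 1.094 and e^(−t/τ) = 0.3349.
I_d = I_cond = (V₀/R) e^(−t/τ) = (3.954×10^-3)(0.3349) = 1.32×10^-3 A.

1.32×10^-3 A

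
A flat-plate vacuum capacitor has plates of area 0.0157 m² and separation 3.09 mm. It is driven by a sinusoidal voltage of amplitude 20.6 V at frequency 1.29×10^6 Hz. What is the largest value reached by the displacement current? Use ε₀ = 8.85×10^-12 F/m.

C = ε₀A/d = (8.85×10^-12)(0.0157)/(3.09×10^-3) = 4.497×10^-11 F; ω = 2πf = 8.105×10^6 rad/s.
I_d = C dV/dt, so |I_d|_max = C V₀ ω = (4.497×10^-11)(20.6)(8.105×10^6) = 7.51×10^-3 A.

7.51×10^-3 A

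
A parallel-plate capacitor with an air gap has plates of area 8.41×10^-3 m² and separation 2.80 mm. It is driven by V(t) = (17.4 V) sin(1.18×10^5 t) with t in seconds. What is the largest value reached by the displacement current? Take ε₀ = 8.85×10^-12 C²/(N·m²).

5.46×10^-5 A

C = ε₀A/d = (8.85×10^-12)(8.41×10^-3)/(2.80×10^-3) = 2.658×10^-11 F; ω = 1.18×10^5 rad/s.
I_d = C dV/dt, so |I_d|_max = C V₀ ω = (2.658×10^-11)(17.4)(1.18×10^5) = 5.46×10^-5 A.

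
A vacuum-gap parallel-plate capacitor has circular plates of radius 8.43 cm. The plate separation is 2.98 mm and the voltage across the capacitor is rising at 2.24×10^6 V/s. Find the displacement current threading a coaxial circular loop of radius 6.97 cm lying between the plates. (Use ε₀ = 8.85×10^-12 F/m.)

dE/dt = (dV/dt)/d = 7.517×10^8 V/(m·s); I_d = ε₀(πR²)(dE/dt) = (8.85×10^-12)(0.02233)(7.517×10^8) = 1.486×10^-4 A.
The field is uniform, so I_d,enc = I_d (r/R)² = (1.486×10^-4)(6.97/8.43)² = 1.02×10^-4 A.

1.02×10^-4 A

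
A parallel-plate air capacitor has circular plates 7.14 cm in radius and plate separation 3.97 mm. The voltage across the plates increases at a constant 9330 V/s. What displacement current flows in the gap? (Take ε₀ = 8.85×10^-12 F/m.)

C = ε₀A/d = (8.85×10^-12)(0.01602)/(3.97×10^-3) = 3.571×10^-11 F.
I_d = C dV/dt = (3.571×10^-11)(9330) = 3.33×10^-7 A.

3.33×10^-7 A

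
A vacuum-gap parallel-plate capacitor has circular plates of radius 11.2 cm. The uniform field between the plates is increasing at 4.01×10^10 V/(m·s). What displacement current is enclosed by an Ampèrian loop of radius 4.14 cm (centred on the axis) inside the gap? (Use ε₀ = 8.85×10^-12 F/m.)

1.91×10^-3 A

Through the whole plate area (πR² = 0.03941 m²), I_d = ε₀ πR² dE/dt = 0.01399 A.
The field is uniform, so I_d,enc = I_d (r/R)² = (0.01399)(4.14/11.2)² = 1.91×10^-3 A.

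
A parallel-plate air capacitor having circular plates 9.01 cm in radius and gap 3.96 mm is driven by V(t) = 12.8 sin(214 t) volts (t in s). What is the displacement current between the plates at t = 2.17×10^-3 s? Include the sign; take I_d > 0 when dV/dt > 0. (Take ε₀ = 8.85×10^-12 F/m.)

1.40×10^-7 A

C = ε₀A/d = (8.85×10^-12)(0.02550)/(3.96×10^-3) = 5.699×10^-11 F. dV/dt = V₀ω·cos(ωt); at ωt = 0.46438 rad this factor is 0.8941.
I_d = C dV/dt = (5.699×10^-11)(12.8)(214)(0.8941) = 1.40×10^-7 A.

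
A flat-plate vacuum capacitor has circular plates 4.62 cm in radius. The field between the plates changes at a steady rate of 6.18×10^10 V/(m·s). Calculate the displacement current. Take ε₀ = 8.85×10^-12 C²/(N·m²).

With a uniform field, Φ_E = EA, so I_d = ε₀ A dE/dt = 3.67×10^-3 A.

3.67×10^-3 A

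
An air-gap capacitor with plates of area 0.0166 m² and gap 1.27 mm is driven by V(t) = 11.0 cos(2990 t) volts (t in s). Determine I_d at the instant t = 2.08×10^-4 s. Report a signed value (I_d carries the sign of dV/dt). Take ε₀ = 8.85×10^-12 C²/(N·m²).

-2.22×10^-6 A

dE/dt = (V₀ω/d)·−sin(ωt) with ωt = 0.62192 rad: (11.0)(2990)(-0.5826)/(1.27×10^-3) = -1.509×10^7 V/(m·s).
I_d = ε₀ A dE/dt = (8.85×10^-12)(0.0166)(-1.509×10^7) = -2.22×10^-6 A.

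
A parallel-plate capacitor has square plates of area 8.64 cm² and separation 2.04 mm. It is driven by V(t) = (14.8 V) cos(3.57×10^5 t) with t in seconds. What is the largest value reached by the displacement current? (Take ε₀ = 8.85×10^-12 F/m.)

1.98×10^-5 A

(dE/dt)_max = V₀ω/d = 2.590×10^9 V/(m·s); ω = 3.57×10^5 rad/s.
I_d,max = ε₀ A (dE/dt)_max = (8.85×10^-12)(8.64×10^-4)(2.590×10^9) = 1.98×10^-5 A.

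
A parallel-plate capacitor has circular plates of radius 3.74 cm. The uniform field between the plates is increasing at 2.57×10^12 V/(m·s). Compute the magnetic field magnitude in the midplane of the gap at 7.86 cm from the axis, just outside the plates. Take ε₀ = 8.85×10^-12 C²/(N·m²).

Through the whole plate area (πR² = 4.394×10^-3 m²), I_d = ε₀ πR² dE/dt = 0.09994 A.
Outside the plates the loop encloses all of I_d, so B·2πr = μ₀ I_d and B = 2.54×10^-7 T.

2.54×10^-7 T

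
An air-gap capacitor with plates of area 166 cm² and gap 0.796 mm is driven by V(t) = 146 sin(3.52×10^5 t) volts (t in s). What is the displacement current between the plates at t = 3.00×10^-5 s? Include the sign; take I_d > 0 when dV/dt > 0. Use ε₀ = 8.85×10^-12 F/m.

-4.00×10^-3 A

dE/dt = (V₀ω/d)·cos(ωt) with ωt = 10.56 rad: (146)(3.52×10^5)(-0.4219)/(7.96×10^-4) = -2.724×10^10 V/(m·s).
I_d = ε₀ A dE/dt = (8.85×10^-12)(0.0166)(-2.724×10^10) = -4.00×10^-3 A.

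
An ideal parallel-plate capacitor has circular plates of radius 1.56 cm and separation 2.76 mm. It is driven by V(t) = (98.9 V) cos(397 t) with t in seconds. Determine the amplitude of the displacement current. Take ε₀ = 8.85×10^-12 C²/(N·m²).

9.63×10^-8 A

(dE/dt)_max = V₀ω/d = 1.423×10^7 V/(m·s); ω = 397 rad/s.
I_d,max = ε₀ A (dE/dt)_max = (8.85×10^-12)(7.645×10^-4)(1.423×10^7) = 9.63×10^-8 A.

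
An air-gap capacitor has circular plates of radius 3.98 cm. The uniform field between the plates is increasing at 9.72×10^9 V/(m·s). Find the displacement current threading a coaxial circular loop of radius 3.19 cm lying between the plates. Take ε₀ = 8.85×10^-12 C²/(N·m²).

Through the whole plate area (πR² = 4.976×10^-3 m²), I_d = ε₀ πR² dE/dt = 4.280×10^-4 A.
Through an area πr² the displacement current is I_d·(πr²/πR²) = I_d (r/R)² = 2.75×10^-4 A.

2.75×10^-4 A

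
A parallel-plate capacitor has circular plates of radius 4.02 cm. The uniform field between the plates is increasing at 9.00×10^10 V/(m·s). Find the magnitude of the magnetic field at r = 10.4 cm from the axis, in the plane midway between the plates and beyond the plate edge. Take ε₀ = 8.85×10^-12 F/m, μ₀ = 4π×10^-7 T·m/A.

Through the whole plate area (πR² = 5.077×10^-3 m²), I_d = ε₀ πR² dE/dt = 4.044×10^-3 A.
For r ≥ R the full I_d is enclosed: B = μ₀ I_d/(2πr) = (4π×10^-7)(4.044×10^-3)/(2π·0.104) = 7.78×10^-9 T.

7.78×10^-9 T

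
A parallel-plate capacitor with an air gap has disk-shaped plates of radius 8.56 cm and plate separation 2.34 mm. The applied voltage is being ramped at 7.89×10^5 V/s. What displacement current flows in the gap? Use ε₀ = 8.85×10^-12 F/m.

C = ε₀A/d = (8.85×10^-12)(0.02302)/(2.34×10^-3) = 8.706×10^-11 F.
I_d = C dV/dt = (8.706×10^-11)(7.89×10^5) = 6.87×10^-5 A.

6.87×10^-5 A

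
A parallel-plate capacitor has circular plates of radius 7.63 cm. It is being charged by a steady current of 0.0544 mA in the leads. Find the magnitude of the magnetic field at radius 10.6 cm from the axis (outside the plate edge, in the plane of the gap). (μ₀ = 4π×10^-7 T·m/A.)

1.03×10^-10 T

No conduction current crosses the gap, so I_d there equals the 5.44×10^-5 A in the leads.
Outside the plates the loop encloses all of I_d, so B·2πr = μ₀ I_d and B = 1.03×10^-10 T.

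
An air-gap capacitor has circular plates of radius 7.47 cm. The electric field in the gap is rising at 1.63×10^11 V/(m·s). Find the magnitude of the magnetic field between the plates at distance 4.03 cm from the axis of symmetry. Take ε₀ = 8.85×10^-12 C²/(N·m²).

3.65×10^-8 T

I_d = ε₀ dΦ_E/dt = ε₀ πR² (dE/dt) = (8.85×10^-12)(0.01753)(1.63×10^11) = 0.02529 A through the full plate area.
∮B·dl = μ₀ I_d,enc with I_d,enc = I_d r²/R² = 7.361×10^-3 A; so B = μ₀ I_d,enc/(2πr) = 3.65×10^-8 T.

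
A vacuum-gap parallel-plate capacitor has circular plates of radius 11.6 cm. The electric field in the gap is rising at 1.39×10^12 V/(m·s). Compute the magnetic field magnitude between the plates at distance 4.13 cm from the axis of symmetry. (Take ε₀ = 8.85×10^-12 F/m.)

I_d = ε₀ dΦ_E/dt = ε₀ πR² (dE/dt) = (8.85×10^-12)(0.04227)(1.39×10^12) = 0.5200 A through the full plate area.
∮B·dl = μ₀ I_d,enc with I_d,enc = I_d r²/R² = 0.06592 A; so B = μ₀ I_d,enc/(2πr) = 3.19×10^-7 T.

3.19×10^-7 T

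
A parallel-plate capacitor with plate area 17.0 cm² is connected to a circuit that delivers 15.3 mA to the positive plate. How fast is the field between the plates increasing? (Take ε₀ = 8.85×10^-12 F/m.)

By continuity, I_d in the gap equals the 15.3 mA flowing in the wire.
Inverting I_d = ε₀ A dE/dt gives dE/dt = 0.0153 / (8.85×10^-12 · 1.70×10^-3) = 1.02×10^12 V/(m·s).

1.02×10^12 V/(m·s)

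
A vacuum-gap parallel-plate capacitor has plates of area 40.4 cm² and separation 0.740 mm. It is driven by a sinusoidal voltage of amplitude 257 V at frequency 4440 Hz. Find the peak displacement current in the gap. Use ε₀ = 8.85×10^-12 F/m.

3.46×10^-4 A

C = ε₀A/d = (8.85×10^-12)(4.04×10^-3)/(7.40×10^-4) = 4.832×10^-11 F; ω = 2πf = 2.790×10^4 rad/s.
I_d = C dV/dt, so |I_d|_max = C V₀ ω = (4.832×10^-11)(257)(2.790×10^4) = 3.46×10^-4 A.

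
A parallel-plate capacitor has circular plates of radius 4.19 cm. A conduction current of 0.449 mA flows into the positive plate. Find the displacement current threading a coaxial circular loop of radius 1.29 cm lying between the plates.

Between the plates the displacement current equals the wire current: I_d = 0.449 mA = 4.49×10^-4 A.
The field is uniform, so I_d,enc = I_d (r/R)² = (4.49×10^-4)(1.29/4.19)² = 4.26×10^-5 A.

4.26×10^-5 A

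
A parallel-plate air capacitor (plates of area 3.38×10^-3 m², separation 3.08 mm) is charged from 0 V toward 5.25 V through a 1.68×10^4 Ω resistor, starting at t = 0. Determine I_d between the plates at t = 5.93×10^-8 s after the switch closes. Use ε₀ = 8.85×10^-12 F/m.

2.17×10^-4 A

C = ε₀A/d = (8.85×10^-12)(3.38×10^-3)/(3.08×10^-3) = 9.712×10^-12 F, so τ = RC = 1.632×10^-7 s.
The conduction current is I(t) = (V₀/R) e^(−t/τ), and the displacement current between the plates equals it.
t/τ = 0.3634; I_d = (5.25/1.68×10^4) · e^(−0.3634) = (3.125×10^-4)(0.6953) = 2.17×10^-4 A.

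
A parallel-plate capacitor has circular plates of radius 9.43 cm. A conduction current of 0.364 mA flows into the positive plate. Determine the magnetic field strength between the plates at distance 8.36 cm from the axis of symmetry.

Between the plates the displacement current equals the wire current: I_d = 0.364 mA = 3.64×10^-4 A.
An Ampèrian loop of radius r encloses a fraction (r/R)² of I_d. Then B·2πr = μ₀ I_d (r/R)², giving B = μ₀ I_d r/(2πR²) = 6.84×10^-10 T.

6.84×10^-10 T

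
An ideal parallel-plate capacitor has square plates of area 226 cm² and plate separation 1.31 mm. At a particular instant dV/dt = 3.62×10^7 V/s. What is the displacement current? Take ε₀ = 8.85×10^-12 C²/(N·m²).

The field between the plates is E = V/d, so dE/dt = (3.62×10^7)/(1.31×10^-3 m) = 2.763×10^10 V/(m·s).
I_d = ε₀ A (dE/dt) = (8.85×10^-12)(0.0226)(2.763×10^10) = 5.53×10^-3 A.

5.53×10^-3 A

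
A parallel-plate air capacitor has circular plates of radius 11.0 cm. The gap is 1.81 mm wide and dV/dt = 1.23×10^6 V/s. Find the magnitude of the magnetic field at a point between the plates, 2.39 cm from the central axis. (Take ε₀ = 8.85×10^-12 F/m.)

9.03×10^-11 T

With E = V/d, dE/dt = 6.796×10^8 V/(m·s) and πR² = 0.03801 m², giving I_d = ε₀ πR² dE/dt = 2.286×10^-4 A.
For r < R the Ampère–Maxwell law gives B(2πr) = μ₀ I_d (r²/R²), so B = μ₀ I_d r/(2πR²) = (4π×10^-7)(2.286×10^-4)(0.0239)/(2π·0.110²) = 9.03×10^-11 T.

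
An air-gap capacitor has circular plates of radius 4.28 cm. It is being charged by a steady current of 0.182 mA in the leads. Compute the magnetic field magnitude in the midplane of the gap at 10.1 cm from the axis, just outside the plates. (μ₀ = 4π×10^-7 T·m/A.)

By continuity the displacement current in the gap matches the conduction current: I_d = 1.82×10^-4 A.
For r ≥ R the full I_d is enclosed: B = μ₀ I_d/(2πr) = (4π×10^-7)(1.82×10^-4)/(2π·0.101) = 3.60×10^-10 T.

3.60×10^-10 T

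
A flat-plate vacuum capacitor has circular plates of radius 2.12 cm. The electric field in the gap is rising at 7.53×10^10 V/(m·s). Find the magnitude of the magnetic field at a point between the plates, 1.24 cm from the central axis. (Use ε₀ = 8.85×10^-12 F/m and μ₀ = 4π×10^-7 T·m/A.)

Through the whole plate area (πR² = 1.412×10^-3 m²), I_d = ε₀ πR² dE/dt = 9.410×10^-4 A.
For r < R the Ampère–Maxwell law gives B(2πr) = μ₀ I_d (r²/R²), so B = μ₀ I_d r/(2πR²) = (4π×10^-7)(9.410×10^-4)(0.0124)/(2π·0.0212²) = 5.19×10^-9 T.

5.19×10^-9 T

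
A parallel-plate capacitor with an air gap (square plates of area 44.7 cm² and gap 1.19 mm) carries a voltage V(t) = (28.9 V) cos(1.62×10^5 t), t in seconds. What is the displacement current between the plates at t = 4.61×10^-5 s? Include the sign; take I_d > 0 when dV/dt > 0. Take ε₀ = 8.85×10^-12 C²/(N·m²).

dE/dt = (V₀ω/d)·−sin(ωt) with ωt = 7.4682 rad: (28.9)(1.62×10^5)(-0.9265)/(1.19×10^-3) = -3.645×10^9 V/(m·s).
I_d = ε₀ A dE/dt = (8.85×10^-12)(4.47×10^-3)(-3.645×10^9) = -1.44×10^-4 A.

-1.44×10^-4 A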